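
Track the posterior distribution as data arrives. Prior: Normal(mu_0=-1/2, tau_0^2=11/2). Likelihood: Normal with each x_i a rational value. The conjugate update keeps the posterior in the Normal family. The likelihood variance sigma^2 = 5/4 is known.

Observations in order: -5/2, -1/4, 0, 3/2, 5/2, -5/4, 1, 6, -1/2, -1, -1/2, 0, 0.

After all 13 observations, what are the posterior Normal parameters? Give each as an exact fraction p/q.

mu_0=215/582, tau_0^2=55/582

obs 1: x=-5/2 → posterior Normal(-115/54, 55/54)
obs 2: x=-1/4 → posterior Normal(-9/7, 55/98)
obs 3: x=0 → posterior Normal(-63/71, 55/142)
obs 4: x=3/2 → posterior Normal(-10/31, 55/186)
obs 5: x=5/2 → posterior Normal(5/23, 11/46)
obs 6: x=-5/4 → posterior Normal(-5/274, 55/274)
obs 7: x=1 → posterior Normal(13/106, 55/318)
obs 8: x=6 → posterior Normal(303/362, 55/362)
obs 9: x=-1/2 → posterior Normal(281/406, 55/406)
obs 10: x=-1 → posterior Normal(79/150, 11/90)
obs 11: x=-1/2 → posterior Normal(215/494, 55/494)
obs 12: x=0 → posterior Normal(215/538, 55/538)
obs 13: x=0 → posterior Normal(215/582, 55/582)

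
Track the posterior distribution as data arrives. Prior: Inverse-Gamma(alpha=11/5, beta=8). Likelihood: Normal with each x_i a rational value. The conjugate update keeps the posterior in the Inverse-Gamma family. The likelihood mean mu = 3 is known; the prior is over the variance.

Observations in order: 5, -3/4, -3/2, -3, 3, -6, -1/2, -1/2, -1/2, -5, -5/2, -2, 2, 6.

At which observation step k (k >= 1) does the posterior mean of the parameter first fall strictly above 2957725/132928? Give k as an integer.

obs 1: x=5 → posterior Inverse-Gamma(27/10, 10)
obs 2: x=-3/4 → posterior Inverse-Gamma(16/5, 545/32)
obs 3: x=-3/2 → posterior Inverse-Gamma(37/10, 869/32)
obs 4: x=-3 → posterior Inverse-Gamma(21/5, 1445/32)
obs 5: x=3 → posterior Inverse-Gamma(47/10, 1445/32)
obs 6: x=-6 → posterior Inverse-Gamma(26/5, 2741/32)
obs 7: x=-1/2 → posterior Inverse-Gamma(57/10, 2937/32)
obs 8: x=-1/2 → posterior Inverse-Gamma(31/5, 3133/32)
obs 9: x=-1/2 → posterior Inverse-Gamma(67/10, 3329/32)
obs 10: x=-5 → posterior Inverse-Gamma(36/5, 4353/32)
obs 11: x=-5/2 → posterior Inverse-Gamma(77/10, 4837/32)
obs 12: x=-2 → posterior Inverse-Gamma(41/5, 5237/32)
obs 13: x=2 → posterior Inverse-Gamma(87/10, 5253/32)
obs 14: x=6 → posterior Inverse-Gamma(46/5, 5397/32)

k = 11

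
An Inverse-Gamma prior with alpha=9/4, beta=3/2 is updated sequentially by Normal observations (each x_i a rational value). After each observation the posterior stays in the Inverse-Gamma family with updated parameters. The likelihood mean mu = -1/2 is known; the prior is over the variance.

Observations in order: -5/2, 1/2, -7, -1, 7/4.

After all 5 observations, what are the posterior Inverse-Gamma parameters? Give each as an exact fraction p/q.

alpha=19/4, beta=889/32

obs 1: x=-5/2 → posterior Inverse-Gamma(11/4, 7/2)
obs 2: x=1/2 → posterior Inverse-Gamma(13/4, 4)
obs 3: x=-7 → posterior Inverse-Gamma(15/4, 201/8)
obs 4: x=-1 → posterior Inverse-Gamma(17/4, 101/4)
obs 5: x=7/4 → posterior Inverse-Gamma(19/4, 889/32)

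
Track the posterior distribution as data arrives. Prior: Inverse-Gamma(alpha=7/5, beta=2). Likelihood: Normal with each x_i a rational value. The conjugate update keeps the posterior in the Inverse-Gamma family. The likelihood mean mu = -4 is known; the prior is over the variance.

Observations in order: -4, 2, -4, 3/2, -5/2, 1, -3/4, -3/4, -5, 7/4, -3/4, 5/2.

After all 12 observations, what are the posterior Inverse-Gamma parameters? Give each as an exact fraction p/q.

obs 1: x=-4 → posterior Inverse-Gamma(19/10, 2)
obs 2: x=2 → posterior Inverse-Gamma(12/5, 20)
obs 3: x=-4 → posterior Inverse-Gamma(29/10, 20)
obs 4: x=3/2 → posterior Inverse-Gamma(17/5, 281/8)
obs 5: x=-5/2 → posterior Inverse-Gamma(39/10, 145/4)
obs 6: x=1 → posterior Inverse-Gamma(22/5, 195/4)
obs 7: x=-3/4 → posterior Inverse-Gamma(49/10, 1729/32)
obs 8: x=-3/4 → posterior Inverse-Gamma(27/5, 949/16)
obs 9: x=-5 → posterior Inverse-Gamma(59/10, 957/16)
obs 10: x=7/4 → posterior Inverse-Gamma(32/5, 2443/32)
obs 11: x=-3/4 → posterior Inverse-Gamma(69/10, 653/8)
obs 12: x=5/2 → posterior Inverse-Gamma(37/5, 411/4)

alpha=37/5, beta=411/4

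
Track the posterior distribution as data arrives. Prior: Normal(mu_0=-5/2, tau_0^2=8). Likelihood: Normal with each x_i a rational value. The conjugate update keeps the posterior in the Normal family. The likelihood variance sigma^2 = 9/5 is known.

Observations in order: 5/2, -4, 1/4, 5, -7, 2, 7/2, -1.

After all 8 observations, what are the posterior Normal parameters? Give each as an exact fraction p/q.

obs 1: x=5/2 → posterior Normal(155/98, 72/49)
obs 2: x=-4 → posterior Normal(-165/178, 72/89)
obs 3: x=1/4 → posterior Normal(-145/258, 24/43)
obs 4: x=5 → posterior Normal(255/338, 72/169)
obs 5: x=-7 → posterior Normal(-305/418, 72/209)
obs 6: x=2 → posterior Normal(-145/498, 24/83)
obs 7: x=7/2 → posterior Normal(135/578, 72/289)
obs 8: x=-1 → posterior Normal(55/658, 72/329)

mu_0=55/658, tau_0^2=72/329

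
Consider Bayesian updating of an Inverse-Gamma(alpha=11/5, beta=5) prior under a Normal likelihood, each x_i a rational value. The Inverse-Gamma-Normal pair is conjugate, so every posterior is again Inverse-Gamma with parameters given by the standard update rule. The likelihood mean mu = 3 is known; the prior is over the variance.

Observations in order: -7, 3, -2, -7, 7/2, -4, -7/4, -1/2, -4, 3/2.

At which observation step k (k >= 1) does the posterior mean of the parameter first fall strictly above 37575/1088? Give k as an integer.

k = 4

obs 1: x=-7 → posterior Inverse-Gamma(27/10, 55)
obs 2: x=3 → posterior Inverse-Gamma(16/5, 55)
obs 3: x=-2 → posterior Inverse-Gamma(37/10, 135/2)
obs 4: x=-7 → posterior Inverse-Gamma(21/5, 235/2)
obs 5: x=7/2 → posterior Inverse-Gamma(47/10, 941/8)
obs 6: x=-4 → posterior Inverse-Gamma(26/5, 1137/8)
obs 7: x=-7/4 → posterior Inverse-Gamma(57/10, 4909/32)
obs 8: x=-1/2 → posterior Inverse-Gamma(31/5, 5105/32)
obs 9: x=-4 → posterior Inverse-Gamma(67/10, 5889/32)
obs 10: x=3/2 → posterior Inverse-Gamma(36/5, 5925/32)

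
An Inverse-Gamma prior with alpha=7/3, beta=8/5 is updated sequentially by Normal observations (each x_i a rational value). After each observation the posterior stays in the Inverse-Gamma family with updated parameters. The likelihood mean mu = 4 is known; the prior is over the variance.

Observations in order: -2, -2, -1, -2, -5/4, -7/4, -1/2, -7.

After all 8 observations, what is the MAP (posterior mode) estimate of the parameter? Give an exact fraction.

obs 1: x=-2 → posterior Inverse-Gamma(17/6, 98/5)
obs 2: x=-2 → posterior Inverse-Gamma(10/3, 188/5)
obs 3: x=-1 → posterior Inverse-Gamma(23/6, 501/10)
obs 4: x=-2 → posterior Inverse-Gamma(13/3, 681/10)
obs 5: x=-5/4 → posterior Inverse-Gamma(29/6, 13101/160)
obs 6: x=-7/4 → posterior Inverse-Gamma(16/3, 7873/80)
obs 7: x=-1/2 → posterior Inverse-Gamma(35/6, 8683/80)
obs 8: x=-7 → posterior Inverse-Gamma(19/3, 13523/80)

40569/1760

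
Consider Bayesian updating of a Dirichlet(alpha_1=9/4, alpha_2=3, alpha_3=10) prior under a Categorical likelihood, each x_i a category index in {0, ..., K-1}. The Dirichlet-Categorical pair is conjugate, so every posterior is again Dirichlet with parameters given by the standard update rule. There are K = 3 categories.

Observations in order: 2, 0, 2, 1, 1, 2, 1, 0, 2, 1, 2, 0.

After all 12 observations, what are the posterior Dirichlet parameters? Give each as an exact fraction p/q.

alpha_1=21/4, alpha_2=7, alpha_3=15

obs 1: x=2 → posterior Dirichlet(9/4, 3, 11)
obs 2: x=0 → posterior Dirichlet(13/4, 3, 11)
obs 3: x=2 → posterior Dirichlet(13/4, 3, 12)
obs 4: x=1 → posterior Dirichlet(13/4, 4, 12)
obs 5: x=1 → posterior Dirichlet(13/4, 5, 12)
obs 6: x=2 → posterior Dirichlet(13/4, 5, 13)
obs 7: x=1 → posterior Dirichlet(13/4, 6, 13)
obs 8: x=0 → posterior Dirichlet(17/4, 6, 13)
obs 9: x=2 → posterior Dirichlet(17/4, 6, 14)
obs 10: x=1 → posterior Dirichlet(17/4, 7, 14)
obs 11: x=2 → posterior Dirichlet(17/4, 7, 15)
obs 12: x=0 → posterior Dirichlet(21/4, 7, 15)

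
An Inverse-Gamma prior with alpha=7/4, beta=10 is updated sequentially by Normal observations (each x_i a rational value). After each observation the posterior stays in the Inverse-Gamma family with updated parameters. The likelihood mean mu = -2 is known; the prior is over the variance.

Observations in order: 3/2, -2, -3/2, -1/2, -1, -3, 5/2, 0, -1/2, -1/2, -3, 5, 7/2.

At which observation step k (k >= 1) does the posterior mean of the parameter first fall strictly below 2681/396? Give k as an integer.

k = 4

obs 1: x=3/2 → posterior Inverse-Gamma(9/4, 129/8)
obs 2: x=-2 → posterior Inverse-Gamma(11/4, 129/8)
obs 3: x=-3/2 → posterior Inverse-Gamma(13/4, 65/4)
obs 4: x=-1/2 → posterior Inverse-Gamma(15/4, 139/8)
obs 5: x=-1 → posterior Inverse-Gamma(17/4, 143/8)
obs 6: x=-3 → posterior Inverse-Gamma(19/4, 147/8)
obs 7: x=5/2 → posterior Inverse-Gamma(21/4, 57/2)
obs 8: x=0 → posterior Inverse-Gamma(23/4, 61/2)
obs 9: x=-1/2 → posterior Inverse-Gamma(25/4, 253/8)
obs 10: x=-1/2 → posterior Inverse-Gamma(27/4, 131/4)
obs 11: x=-3 → posterior Inverse-Gamma(29/4, 133/4)
obs 12: x=5 → posterior Inverse-Gamma(31/4, 231/4)
obs 13: x=7/2 → posterior Inverse-Gamma(33/4, 583/8)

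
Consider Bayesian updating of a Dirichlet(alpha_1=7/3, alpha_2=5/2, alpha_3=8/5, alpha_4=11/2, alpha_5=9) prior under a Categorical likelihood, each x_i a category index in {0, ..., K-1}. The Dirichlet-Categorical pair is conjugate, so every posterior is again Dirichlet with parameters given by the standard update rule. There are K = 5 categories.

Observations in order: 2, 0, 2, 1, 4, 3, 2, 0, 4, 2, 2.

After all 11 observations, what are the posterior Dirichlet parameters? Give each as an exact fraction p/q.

alpha_1=13/3, alpha_2=7/2, alpha_3=33/5, alpha_4=13/2, alpha_5=11

obs 1: x=2 → posterior Dirichlet(7/3, 5/2, 13/5, 11/2, 9)
obs 2: x=0 → posterior Dirichlet(10/3, 5/2, 13/5, 11/2, 9)
obs 3: x=2 → posterior Dirichlet(10/3, 5/2, 18/5, 11/2, 9)
obs 4: x=1 → posterior Dirichlet(10/3, 7/2, 18/5, 11/2, 9)
obs 5: x=4 → posterior Dirichlet(10/3, 7/2, 18/5, 11/2, 10)
obs 6: x=3 → posterior Dirichlet(10/3, 7/2, 18/5, 13/2, 10)
obs 7: x=2 → posterior Dirichlet(10/3, 7/2, 23/5, 13/2, 10)
obs 8: x=0 → posterior Dirichlet(13/3, 7/2, 23/5, 13/2, 10)
obs 9: x=4 → posterior Dirichlet(13/3, 7/2, 23/5, 13/2, 11)
obs 10: x=2 → posterior Dirichlet(13/3, 7/2, 28/5, 13/2, 11)
obs 11: x=2 → posterior Dirichlet(13/3, 7/2, 33/5, 13/2, 11)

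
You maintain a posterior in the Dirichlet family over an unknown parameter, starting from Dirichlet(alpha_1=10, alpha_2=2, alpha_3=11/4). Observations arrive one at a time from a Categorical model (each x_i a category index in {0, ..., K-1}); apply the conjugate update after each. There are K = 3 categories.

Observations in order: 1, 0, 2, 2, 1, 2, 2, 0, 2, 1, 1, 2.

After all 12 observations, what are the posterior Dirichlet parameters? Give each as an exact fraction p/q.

alpha_1=12, alpha_2=6, alpha_3=35/4

obs 1: x=1 → posterior Dirichlet(10, 3, 11/4)
obs 2: x=0 → posterior Dirichlet(11, 3, 11/4)
obs 3: x=2 → posterior Dirichlet(11, 3, 15/4)
obs 4: x=2 → posterior Dirichlet(11, 3, 19/4)
obs 5: x=1 → posterior Dirichlet(11, 4, 19/4)
obs 6: x=2 → posterior Dirichlet(11, 4, 23/4)
obs 7: x=2 → posterior Dirichlet(11, 4, 27/4)
obs 8: x=0 → posterior Dirichlet(12, 4, 27/4)
obs 9: x=2 → posterior Dirichlet(12, 4, 31/4)
obs 10: x=1 → posterior Dirichlet(12, 5, 31/4)
obs 11: x=1 → posterior Dirichlet(12, 6, 31/4)
obs 12: x=2 → posterior Dirichlet(12, 6, 35/4)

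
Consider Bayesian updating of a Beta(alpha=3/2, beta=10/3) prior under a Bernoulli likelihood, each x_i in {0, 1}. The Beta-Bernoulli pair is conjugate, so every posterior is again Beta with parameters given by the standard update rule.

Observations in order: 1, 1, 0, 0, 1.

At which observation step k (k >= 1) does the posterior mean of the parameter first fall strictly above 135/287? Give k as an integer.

obs 1: x=1 → posterior Beta(5/2, 10/3)
obs 2: x=1 → posterior Beta(7/2, 10/3)
obs 3: x=0 → posterior Beta(7/2, 13/3)
obs 4: x=0 → posterior Beta(7/2, 16/3)
obs 5: x=1 → posterior Beta(9/2, 16/3)

k = 2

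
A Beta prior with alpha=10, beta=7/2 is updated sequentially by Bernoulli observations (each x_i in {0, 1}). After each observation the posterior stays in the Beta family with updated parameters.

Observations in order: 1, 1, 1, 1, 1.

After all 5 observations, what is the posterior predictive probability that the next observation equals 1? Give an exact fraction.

obs 1: x=1 → posterior Beta(11, 7/2)
obs 2: x=1 → posterior Beta(12, 7/2)
obs 3: x=1 → posterior Beta(13, 7/2)
obs 4: x=1 → posterior Beta(14, 7/2)
obs 5: x=1 → posterior Beta(15, 7/2)

30/37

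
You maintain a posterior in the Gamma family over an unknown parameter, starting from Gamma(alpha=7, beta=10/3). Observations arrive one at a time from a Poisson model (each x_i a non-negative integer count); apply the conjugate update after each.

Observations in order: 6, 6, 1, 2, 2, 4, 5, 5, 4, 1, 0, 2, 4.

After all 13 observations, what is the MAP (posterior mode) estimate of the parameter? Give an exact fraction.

144/49

obs 1: x=6 → posterior Gamma(13, 13/3)
obs 2: x=6 → posterior Gamma(19, 16/3)
obs 3: x=1 → posterior Gamma(20, 19/3)
obs 4: x=2 → posterior Gamma(22, 22/3)
obs 5: x=2 → posterior Gamma(24, 25/3)
obs 6: x=4 → posterior Gamma(28, 28/3)
obs 7: x=5 → posterior Gamma(33, 31/3)
obs 8: x=5 → posterior Gamma(38, 34/3)
obs 9: x=4 → posterior Gamma(42, 37/3)
obs 10: x=1 → posterior Gamma(43, 40/3)
obs 11: x=0 → posterior Gamma(43, 43/3)
obs 12: x=2 → posterior Gamma(45, 46/3)
obs 13: x=4 → posterior Gamma(49, 49/3)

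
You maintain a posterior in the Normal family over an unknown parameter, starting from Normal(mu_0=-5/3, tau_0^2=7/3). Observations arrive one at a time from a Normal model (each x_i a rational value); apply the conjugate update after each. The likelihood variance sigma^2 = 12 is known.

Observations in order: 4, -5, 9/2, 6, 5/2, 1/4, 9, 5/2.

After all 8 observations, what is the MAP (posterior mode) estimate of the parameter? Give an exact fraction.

obs 1: x=4 → posterior Normal(-32/43, 84/43)
obs 2: x=-5 → posterior Normal(-67/50, 42/25)
obs 3: x=9/2 → posterior Normal(-71/114, 28/19)
obs 4: x=6 → posterior Normal(13/128, 21/16)
obs 5: x=5/2 → posterior Normal(24/71, 84/71)
obs 6: x=1/4 → posterior Normal(103/312, 14/13)
obs 7: x=9 → posterior Normal(71/68, 84/85)
obs 8: x=5/2 → posterior Normal(425/368, 21/23)

425/368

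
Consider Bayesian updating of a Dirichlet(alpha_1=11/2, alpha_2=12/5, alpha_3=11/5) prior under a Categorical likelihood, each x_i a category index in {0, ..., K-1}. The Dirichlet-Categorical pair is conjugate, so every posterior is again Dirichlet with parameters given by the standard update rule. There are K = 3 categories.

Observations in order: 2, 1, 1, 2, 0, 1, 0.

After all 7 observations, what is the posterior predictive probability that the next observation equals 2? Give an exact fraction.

obs 1: x=2 → posterior Dirichlet(11/2, 12/5, 16/5)
obs 2: x=1 → posterior Dirichlet(11/2, 17/5, 16/5)
obs 3: x=1 → posterior Dirichlet(11/2, 22/5, 16/5)
obs 4: x=2 → posterior Dirichlet(11/2, 22/5, 21/5)
obs 5: x=0 → posterior Dirichlet(13/2, 22/5, 21/5)
obs 6: x=1 → posterior Dirichlet(13/2, 27/5, 21/5)
obs 7: x=0 → posterior Dirichlet(15/2, 27/5, 21/5)

14/57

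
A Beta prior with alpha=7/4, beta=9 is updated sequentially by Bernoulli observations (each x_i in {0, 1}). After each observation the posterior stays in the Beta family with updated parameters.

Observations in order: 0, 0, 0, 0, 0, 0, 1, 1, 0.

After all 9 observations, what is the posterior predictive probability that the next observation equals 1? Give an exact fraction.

obs 1: x=0 → posterior Beta(7/4, 10)
obs 2: x=0 → posterior Beta(7/4, 11)
obs 3: x=0 → posterior Beta(7/4, 12)
obs 4: x=0 → posterior Beta(7/4, 13)
obs 5: x=0 → posterior Beta(7/4, 14)
obs 6: x=0 → posterior Beta(7/4, 15)
obs 7: x=1 → posterior Beta(11/4, 15)
obs 8: x=1 → posterior Beta(15/4, 15)
obs 9: x=0 → posterior Beta(15/4, 16)

15/79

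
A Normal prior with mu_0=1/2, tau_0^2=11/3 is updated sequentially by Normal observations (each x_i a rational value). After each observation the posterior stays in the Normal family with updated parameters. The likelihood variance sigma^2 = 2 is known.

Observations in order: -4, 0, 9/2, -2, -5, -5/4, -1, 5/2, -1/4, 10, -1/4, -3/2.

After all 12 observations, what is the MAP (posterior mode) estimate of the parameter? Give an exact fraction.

89/552

obs 1: x=-4 → posterior Normal(-41/17, 22/17)
obs 2: x=0 → posterior Normal(-41/28, 11/14)
obs 3: x=9/2 → posterior Normal(17/78, 22/39)
obs 4: x=-2 → posterior Normal(-27/100, 11/25)
obs 5: x=-5 → posterior Normal(-137/122, 22/61)
obs 6: x=-5/4 → posterior Normal(-329/288, 11/36)
obs 7: x=-1 → posterior Normal(-373/332, 22/83)
obs 8: x=5/2 → posterior Normal(-263/376, 11/47)
obs 9: x=-1/4 → posterior Normal(-137/210, 22/105)
obs 10: x=10 → posterior Normal(83/232, 11/58)
obs 11: x=-1/4 → posterior Normal(155/508, 22/127)
obs 12: x=-3/2 → posterior Normal(89/552, 11/69)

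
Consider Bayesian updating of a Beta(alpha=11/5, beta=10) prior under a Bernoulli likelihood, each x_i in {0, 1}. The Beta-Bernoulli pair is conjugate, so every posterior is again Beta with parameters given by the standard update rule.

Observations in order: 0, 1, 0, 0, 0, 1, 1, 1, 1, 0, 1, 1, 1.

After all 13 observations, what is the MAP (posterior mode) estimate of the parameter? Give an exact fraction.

obs 1: x=0 → posterior Beta(11/5, 11)
obs 2: x=1 → posterior Beta(16/5, 11)
obs 3: x=0 → posterior Beta(16/5, 12)
obs 4: x=0 → posterior Beta(16/5, 13)
obs 5: x=0 → posterior Beta(16/5, 14)
obs 6: x=1 → posterior Beta(21/5, 14)
obs 7: x=1 → posterior Beta(26/5, 14)
obs 8: x=1 → posterior Beta(31/5, 14)
obs 9: x=1 → posterior Beta(36/5, 14)
obs 10: x=0 → posterior Beta(36/5, 15)
obs 11: x=1 → posterior Beta(41/5, 15)
obs 12: x=1 → posterior Beta(46/5, 15)
obs 13: x=1 → posterior Beta(51/5, 15)

23/58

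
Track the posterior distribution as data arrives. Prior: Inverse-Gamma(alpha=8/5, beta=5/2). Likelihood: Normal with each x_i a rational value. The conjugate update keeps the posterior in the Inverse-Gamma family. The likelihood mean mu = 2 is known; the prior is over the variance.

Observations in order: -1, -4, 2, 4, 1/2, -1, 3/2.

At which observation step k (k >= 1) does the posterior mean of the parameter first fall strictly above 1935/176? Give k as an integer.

obs 1: x=-1 → posterior Inverse-Gamma(21/10, 7)
obs 2: x=-4 → posterior Inverse-Gamma(13/5, 25)
obs 3: x=2 → posterior Inverse-Gamma(31/10, 25)
obs 4: x=4 → posterior Inverse-Gamma(18/5, 27)
obs 5: x=1/2 → posterior Inverse-Gamma(41/10, 225/8)
obs 6: x=-1 → posterior Inverse-Gamma(23/5, 261/8)
obs 7: x=3/2 → posterior Inverse-Gamma(51/10, 131/4)

k = 2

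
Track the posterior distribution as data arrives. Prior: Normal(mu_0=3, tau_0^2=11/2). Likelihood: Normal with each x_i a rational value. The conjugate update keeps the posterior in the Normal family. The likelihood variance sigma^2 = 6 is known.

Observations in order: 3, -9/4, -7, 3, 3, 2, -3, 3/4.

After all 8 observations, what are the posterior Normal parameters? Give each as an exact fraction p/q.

obs 1: x=3 → posterior Normal(3, 66/23)
obs 2: x=-9/4 → posterior Normal(177/136, 33/17)
obs 3: x=-7 → posterior Normal(-131/180, 22/15)
obs 4: x=3 → posterior Normal(1/224, 33/28)
obs 5: x=3 → posterior Normal(133/268, 66/67)
obs 6: x=2 → posterior Normal(17/24, 11/13)
obs 7: x=-3 → posterior Normal(1/4, 66/89)
obs 8: x=3/4 → posterior Normal(61/200, 33/50)

mu_0=61/200, tau_0^2=33/50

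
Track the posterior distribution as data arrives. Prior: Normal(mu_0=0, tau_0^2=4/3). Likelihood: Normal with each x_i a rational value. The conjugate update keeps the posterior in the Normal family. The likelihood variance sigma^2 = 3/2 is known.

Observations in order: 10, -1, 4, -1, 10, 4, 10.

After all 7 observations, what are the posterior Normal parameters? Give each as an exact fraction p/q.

obs 1: x=10 → posterior Normal(80/17, 12/17)
obs 2: x=-1 → posterior Normal(72/25, 12/25)
obs 3: x=4 → posterior Normal(104/33, 4/11)
obs 4: x=-1 → posterior Normal(96/41, 12/41)
obs 5: x=10 → posterior Normal(176/49, 12/49)
obs 6: x=4 → posterior Normal(208/57, 4/19)
obs 7: x=10 → posterior Normal(288/65, 12/65)

mu_0=288/65, tau_0^2=12/65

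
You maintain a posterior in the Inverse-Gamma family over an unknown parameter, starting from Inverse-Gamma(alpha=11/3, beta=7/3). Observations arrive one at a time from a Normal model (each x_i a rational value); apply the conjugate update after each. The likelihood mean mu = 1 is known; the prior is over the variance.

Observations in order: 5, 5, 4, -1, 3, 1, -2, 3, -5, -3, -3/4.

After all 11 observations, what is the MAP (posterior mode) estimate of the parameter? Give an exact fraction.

obs 1: x=5 → posterior Inverse-Gamma(25/6, 31/3)
obs 2: x=5 → posterior Inverse-Gamma(14/3, 55/3)
obs 3: x=4 → posterior Inverse-Gamma(31/6, 137/6)
obs 4: x=-1 → posterior Inverse-Gamma(17/3, 149/6)
obs 5: x=3 → posterior Inverse-Gamma(37/6, 161/6)
obs 6: x=1 → posterior Inverse-Gamma(20/3, 161/6)
obs 7: x=-2 → posterior Inverse-Gamma(43/6, 94/3)
obs 8: x=3 → posterior Inverse-Gamma(23/3, 100/3)
obs 9: x=-5 → posterior Inverse-Gamma(49/6, 154/3)
obs 10: x=-3 → posterior Inverse-Gamma(26/3, 178/3)
obs 11: x=-3/4 → posterior Inverse-Gamma(55/6, 5843/96)

5843/976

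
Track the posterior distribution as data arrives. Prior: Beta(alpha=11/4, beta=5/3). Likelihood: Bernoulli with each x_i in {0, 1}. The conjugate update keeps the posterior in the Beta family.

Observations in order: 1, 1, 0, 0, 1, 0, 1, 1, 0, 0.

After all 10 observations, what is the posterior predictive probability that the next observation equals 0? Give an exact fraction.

80/173

obs 1: x=1 → posterior Beta(15/4, 5/3)
obs 2: x=1 → posterior Beta(19/4, 5/3)
obs 3: x=0 → posterior Beta(19/4, 8/3)
obs 4: x=0 → posterior Beta(19/4, 11/3)
obs 5: x=1 → posterior Beta(23/4, 11/3)
obs 6: x=0 → posterior Beta(23/4, 14/3)
obs 7: x=1 → posterior Beta(27/4, 14/3)
obs 8: x=1 → posterior Beta(31/4, 14/3)
obs 9: x=0 → posterior Beta(31/4, 17/3)
obs 10: x=0 → posterior Beta(31/4, 20/3)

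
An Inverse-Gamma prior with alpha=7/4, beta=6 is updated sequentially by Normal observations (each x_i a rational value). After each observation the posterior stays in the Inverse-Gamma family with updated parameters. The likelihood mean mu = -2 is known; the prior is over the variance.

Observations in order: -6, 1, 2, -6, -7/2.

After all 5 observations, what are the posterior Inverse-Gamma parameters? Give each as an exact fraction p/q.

alpha=17/4, beta=285/8

obs 1: x=-6 → posterior Inverse-Gamma(9/4, 14)
obs 2: x=1 → posterior Inverse-Gamma(11/4, 37/2)
obs 3: x=2 → posterior Inverse-Gamma(13/4, 53/2)
obs 4: x=-6 → posterior Inverse-Gamma(15/4, 69/2)
obs 5: x=-7/2 → posterior Inverse-Gamma(17/4, 285/8)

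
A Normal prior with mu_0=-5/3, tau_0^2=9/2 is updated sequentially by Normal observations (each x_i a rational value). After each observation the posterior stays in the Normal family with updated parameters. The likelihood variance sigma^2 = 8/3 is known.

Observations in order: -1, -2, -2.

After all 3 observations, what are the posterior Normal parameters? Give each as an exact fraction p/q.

mu_0=-5/3, tau_0^2=72/97

obs 1: x=-1 → posterior Normal(-161/129, 72/43)
obs 2: x=-2 → posterior Normal(-323/210, 36/35)
obs 3: x=-2 → posterior Normal(-5/3, 72/97)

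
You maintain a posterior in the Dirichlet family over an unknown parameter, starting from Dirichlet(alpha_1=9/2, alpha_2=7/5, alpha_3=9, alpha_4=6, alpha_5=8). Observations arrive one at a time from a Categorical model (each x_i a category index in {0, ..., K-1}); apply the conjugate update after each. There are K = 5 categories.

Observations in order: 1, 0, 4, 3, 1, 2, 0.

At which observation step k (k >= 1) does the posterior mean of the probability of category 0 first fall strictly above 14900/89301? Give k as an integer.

obs 1: x=1 → posterior Dirichlet(9/2, 12/5, 9, 6, 8)
obs 2: x=0 → posterior Dirichlet(11/2, 12/5, 9, 6, 8)
obs 3: x=4 → posterior Dirichlet(11/2, 12/5, 9, 6, 9)
obs 4: x=3 → posterior Dirichlet(11/2, 12/5, 9, 7, 9)
obs 5: x=1 → posterior Dirichlet(11/2, 17/5, 9, 7, 9)
obs 6: x=2 → posterior Dirichlet(11/2, 17/5, 10, 7, 9)
obs 7: x=0 → posterior Dirichlet(13/2, 17/5, 10, 7, 9)

k = 2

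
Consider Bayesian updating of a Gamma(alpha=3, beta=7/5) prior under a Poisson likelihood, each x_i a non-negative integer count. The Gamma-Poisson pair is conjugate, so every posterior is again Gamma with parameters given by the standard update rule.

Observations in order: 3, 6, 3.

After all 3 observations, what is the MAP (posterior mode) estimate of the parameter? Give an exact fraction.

obs 1: x=3 → posterior Gamma(6, 12/5)
obs 2: x=6 → posterior Gamma(12, 17/5)
obs 3: x=3 → posterior Gamma(15, 22/5)

35/11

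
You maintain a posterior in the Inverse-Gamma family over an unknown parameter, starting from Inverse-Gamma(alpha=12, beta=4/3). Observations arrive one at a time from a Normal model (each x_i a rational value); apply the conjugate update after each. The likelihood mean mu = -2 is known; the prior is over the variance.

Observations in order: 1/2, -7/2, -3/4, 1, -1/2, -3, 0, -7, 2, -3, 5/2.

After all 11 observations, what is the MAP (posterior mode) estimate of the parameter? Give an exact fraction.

obs 1: x=1/2 → posterior Inverse-Gamma(25/2, 107/24)
obs 2: x=-7/2 → posterior Inverse-Gamma(13, 67/12)
obs 3: x=-3/4 → posterior Inverse-Gamma(27/2, 611/96)
obs 4: x=1 → posterior Inverse-Gamma(14, 1043/96)
obs 5: x=-1/2 → posterior Inverse-Gamma(29/2, 1151/96)
obs 6: x=-3 → posterior Inverse-Gamma(15, 1199/96)
obs 7: x=0 → posterior Inverse-Gamma(31/2, 1391/96)
obs 8: x=-7 → posterior Inverse-Gamma(16, 2591/96)
obs 9: x=2 → posterior Inverse-Gamma(33/2, 3359/96)
obs 10: x=-3 → posterior Inverse-Gamma(17, 3407/96)
obs 11: x=5/2 → posterior Inverse-Gamma(35/2, 4379/96)

4379/1776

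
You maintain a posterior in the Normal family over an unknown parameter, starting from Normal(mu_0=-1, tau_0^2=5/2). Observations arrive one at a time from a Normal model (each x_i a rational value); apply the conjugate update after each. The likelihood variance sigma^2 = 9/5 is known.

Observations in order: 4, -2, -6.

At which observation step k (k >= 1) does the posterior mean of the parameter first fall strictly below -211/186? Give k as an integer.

k = 3

obs 1: x=4 → posterior Normal(82/43, 45/43)
obs 2: x=-2 → posterior Normal(8/17, 45/68)
obs 3: x=-6 → posterior Normal(-118/93, 15/31)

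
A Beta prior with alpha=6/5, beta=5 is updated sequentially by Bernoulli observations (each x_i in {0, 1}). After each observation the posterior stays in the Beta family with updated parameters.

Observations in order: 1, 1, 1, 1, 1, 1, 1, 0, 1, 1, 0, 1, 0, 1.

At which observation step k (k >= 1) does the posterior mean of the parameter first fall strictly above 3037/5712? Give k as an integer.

obs 1: x=1 → posterior Beta(11/5, 5)
obs 2: x=1 → posterior Beta(16/5, 5)
obs 3: x=1 → posterior Beta(21/5, 5)
obs 4: x=1 → posterior Beta(26/5, 5)
obs 5: x=1 → posterior Beta(31/5, 5)
obs 6: x=1 → posterior Beta(36/5, 5)
obs 7: x=1 → posterior Beta(41/5, 5)
obs 8: x=0 → posterior Beta(41/5, 6)
obs 9: x=1 → posterior Beta(46/5, 6)
obs 10: x=1 → posterior Beta(51/5, 6)
obs 11: x=0 → posterior Beta(51/5, 7)
obs 12: x=1 → posterior Beta(56/5, 7)
obs 13: x=0 → posterior Beta(56/5, 8)
obs 14: x=1 → posterior Beta(61/5, 8)

k = 5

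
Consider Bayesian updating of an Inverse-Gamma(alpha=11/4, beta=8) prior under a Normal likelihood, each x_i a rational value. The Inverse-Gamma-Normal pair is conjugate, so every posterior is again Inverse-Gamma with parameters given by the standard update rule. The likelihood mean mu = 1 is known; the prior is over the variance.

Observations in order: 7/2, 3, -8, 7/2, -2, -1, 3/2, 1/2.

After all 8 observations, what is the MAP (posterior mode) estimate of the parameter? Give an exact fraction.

obs 1: x=7/2 → posterior Inverse-Gamma(13/4, 89/8)
obs 2: x=3 → posterior Inverse-Gamma(15/4, 105/8)
obs 3: x=-8 → posterior Inverse-Gamma(17/4, 429/8)
obs 4: x=7/2 → posterior Inverse-Gamma(19/4, 227/4)
obs 5: x=-2 → posterior Inverse-Gamma(21/4, 245/4)
obs 6: x=-1 → posterior Inverse-Gamma(23/4, 253/4)
obs 7: x=3/2 → posterior Inverse-Gamma(25/4, 507/8)
obs 8: x=1/2 → posterior Inverse-Gamma(27/4, 127/2)

254/31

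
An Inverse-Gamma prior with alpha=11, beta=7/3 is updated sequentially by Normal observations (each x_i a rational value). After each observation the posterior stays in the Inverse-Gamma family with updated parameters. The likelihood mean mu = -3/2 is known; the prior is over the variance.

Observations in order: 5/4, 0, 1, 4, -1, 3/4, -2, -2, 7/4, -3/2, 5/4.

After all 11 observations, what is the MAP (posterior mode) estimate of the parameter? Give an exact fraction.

obs 1: x=5/4 → posterior Inverse-Gamma(23/2, 587/96)
obs 2: x=0 → posterior Inverse-Gamma(12, 695/96)
obs 3: x=1 → posterior Inverse-Gamma(25/2, 995/96)
obs 4: x=4 → posterior Inverse-Gamma(13, 2447/96)
obs 5: x=-1 → posterior Inverse-Gamma(27/2, 2459/96)
obs 6: x=3/4 → posterior Inverse-Gamma(14, 1351/48)
obs 7: x=-2 → posterior Inverse-Gamma(29/2, 1357/48)
obs 8: x=-2 → posterior Inverse-Gamma(15, 1363/48)
obs 9: x=7/4 → posterior Inverse-Gamma(31/2, 3233/96)
obs 10: x=-3/2 → posterior Inverse-Gamma(16, 3233/96)
obs 11: x=5/4 → posterior Inverse-Gamma(33/2, 899/24)

899/420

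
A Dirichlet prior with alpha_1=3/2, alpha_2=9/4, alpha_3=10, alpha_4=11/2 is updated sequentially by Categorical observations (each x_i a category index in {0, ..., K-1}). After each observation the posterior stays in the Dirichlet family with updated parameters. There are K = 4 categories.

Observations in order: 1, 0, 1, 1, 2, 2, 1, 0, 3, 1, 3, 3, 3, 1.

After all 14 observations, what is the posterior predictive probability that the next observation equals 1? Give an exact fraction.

obs 1: x=1 → posterior Dirichlet(3/2, 13/4, 10, 11/2)
obs 2: x=0 → posterior Dirichlet(5/2, 13/4, 10, 11/2)
obs 3: x=1 → posterior Dirichlet(5/2, 17/4, 10, 11/2)
obs 4: x=1 → posterior Dirichlet(5/2, 21/4, 10, 11/2)
obs 5: x=2 → posterior Dirichlet(5/2, 21/4, 11, 11/2)
obs 6: x=2 → posterior Dirichlet(5/2, 21/4, 12, 11/2)
obs 7: x=1 → posterior Dirichlet(5/2, 25/4, 12, 11/2)
obs 8: x=0 → posterior Dirichlet(7/2, 25/4, 12, 11/2)
obs 9: x=3 → posterior Dirichlet(7/2, 25/4, 12, 13/2)
obs 10: x=1 → posterior Dirichlet(7/2, 29/4, 12, 13/2)
obs 11: x=3 → posterior Dirichlet(7/2, 29/4, 12, 15/2)
obs 12: x=3 → posterior Dirichlet(7/2, 29/4, 12, 17/2)
obs 13: x=3 → posterior Dirichlet(7/2, 29/4, 12, 19/2)
obs 14: x=1 → posterior Dirichlet(7/2, 33/4, 12, 19/2)

33/133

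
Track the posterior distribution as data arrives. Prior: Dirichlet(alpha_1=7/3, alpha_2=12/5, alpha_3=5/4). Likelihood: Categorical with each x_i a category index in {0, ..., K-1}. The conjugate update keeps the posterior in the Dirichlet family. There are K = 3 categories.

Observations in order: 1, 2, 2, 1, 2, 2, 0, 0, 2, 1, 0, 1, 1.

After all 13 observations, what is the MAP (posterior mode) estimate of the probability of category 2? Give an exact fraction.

45/137

obs 1: x=1 → posterior Dirichlet(7/3, 17/5, 5/4)
obs 2: x=2 → posterior Dirichlet(7/3, 17/5, 9/4)
obs 3: x=2 → posterior Dirichlet(7/3, 17/5, 13/4)
obs 4: x=1 → posterior Dirichlet(7/3, 22/5, 13/4)
obs 5: x=2 → posterior Dirichlet(7/3, 22/5, 17/4)
obs 6: x=2 → posterior Dirichlet(7/3, 22/5, 21/4)
obs 7: x=0 → posterior Dirichlet(10/3, 22/5, 21/4)
obs 8: x=0 → posterior Dirichlet(13/3, 22/5, 21/4)
obs 9: x=2 → posterior Dirichlet(13/3, 22/5, 25/4)
obs 10: x=1 → posterior Dirichlet(13/3, 27/5, 25/4)
obs 11: x=0 → posterior Dirichlet(16/3, 27/5, 25/4)
obs 12: x=1 → posterior Dirichlet(16/3, 32/5, 25/4)
obs 13: x=1 → posterior Dirichlet(16/3, 37/5, 25/4)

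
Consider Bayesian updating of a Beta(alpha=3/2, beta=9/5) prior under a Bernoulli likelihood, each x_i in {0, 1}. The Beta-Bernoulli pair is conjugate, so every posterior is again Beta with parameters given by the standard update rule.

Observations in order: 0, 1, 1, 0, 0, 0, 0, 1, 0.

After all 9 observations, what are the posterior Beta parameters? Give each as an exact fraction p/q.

alpha=9/2, beta=39/5

obs 1: x=0 → posterior Beta(3/2, 14/5)
obs 2: x=1 → posterior Beta(5/2, 14/5)
obs 3: x=1 → posterior Beta(7/2, 14/5)
obs 4: x=0 → posterior Beta(7/2, 19/5)
obs 5: x=0 → posterior Beta(7/2, 24/5)
obs 6: x=0 → posterior Beta(7/2, 29/5)
obs 7: x=0 → posterior Beta(7/2, 34/5)
obs 8: x=1 → posterior Beta(9/2, 34/5)
obs 9: x=0 → posterior Beta(9/2, 39/5)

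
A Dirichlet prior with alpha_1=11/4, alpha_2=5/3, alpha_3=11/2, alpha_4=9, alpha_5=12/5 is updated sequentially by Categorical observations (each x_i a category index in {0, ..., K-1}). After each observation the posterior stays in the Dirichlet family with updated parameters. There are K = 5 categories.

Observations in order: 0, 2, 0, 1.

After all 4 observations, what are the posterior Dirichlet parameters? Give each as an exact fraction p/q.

alpha_1=19/4, alpha_2=8/3, alpha_3=13/2, alpha_4=9, alpha_5=12/5

obs 1: x=0 → posterior Dirichlet(15/4, 5/3, 11/2, 9, 12/5)
obs 2: x=2 → posterior Dirichlet(15/4, 5/3, 13/2, 9, 12/5)
obs 3: x=0 → posterior Dirichlet(19/4, 5/3, 13/2, 9, 12/5)
obs 4: x=1 → posterior Dirichlet(19/4, 8/3, 13/2, 9, 12/5)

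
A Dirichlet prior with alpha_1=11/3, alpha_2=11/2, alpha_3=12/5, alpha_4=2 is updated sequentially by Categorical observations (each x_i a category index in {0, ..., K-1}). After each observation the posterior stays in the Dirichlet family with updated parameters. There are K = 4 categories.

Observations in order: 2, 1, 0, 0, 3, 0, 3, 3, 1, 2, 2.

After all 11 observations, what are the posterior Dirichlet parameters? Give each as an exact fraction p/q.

obs 1: x=2 → posterior Dirichlet(11/3, 11/2, 17/5, 2)
obs 2: x=1 → posterior Dirichlet(11/3, 13/2, 17/5, 2)
obs 3: x=0 → posterior Dirichlet(14/3, 13/2, 17/5, 2)
obs 4: x=0 → posterior Dirichlet(17/3, 13/2, 17/5, 2)
obs 5: x=3 → posterior Dirichlet(17/3, 13/2, 17/5, 3)
obs 6: x=0 → posterior Dirichlet(20/3, 13/2, 17/5, 3)
obs 7: x=3 → posterior Dirichlet(20/3, 13/2, 17/5, 4)
obs 8: x=3 → posterior Dirichlet(20/3, 13/2, 17/5, 5)
obs 9: x=1 → posterior Dirichlet(20/3, 15/2, 17/5, 5)
obs 10: x=2 → posterior Dirichlet(20/3, 15/2, 22/5, 5)
obs 11: x=2 → posterior Dirichlet(20/3, 15/2, 27/5, 5)

alpha_1=20/3, alpha_2=15/2, alpha_3=27/5, alpha_4=5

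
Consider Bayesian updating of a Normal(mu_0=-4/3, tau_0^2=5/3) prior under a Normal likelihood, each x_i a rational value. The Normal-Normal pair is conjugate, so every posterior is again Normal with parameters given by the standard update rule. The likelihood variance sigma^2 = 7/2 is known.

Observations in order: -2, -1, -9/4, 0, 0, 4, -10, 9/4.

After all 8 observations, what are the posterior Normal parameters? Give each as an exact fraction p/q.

obs 1: x=-2 → posterior Normal(-48/31, 35/31)
obs 2: x=-1 → posterior Normal(-58/41, 35/41)
obs 3: x=-9/4 → posterior Normal(-161/102, 35/51)
obs 4: x=0 → posterior Normal(-161/122, 35/61)
obs 5: x=0 → posterior Normal(-161/142, 35/71)
obs 6: x=4 → posterior Normal(-1/2, 35/81)
obs 7: x=-10 → posterior Normal(-281/182, 5/13)
obs 8: x=9/4 → posterior Normal(-118/101, 35/101)

mu_0=-118/101, tau_0^2=35/101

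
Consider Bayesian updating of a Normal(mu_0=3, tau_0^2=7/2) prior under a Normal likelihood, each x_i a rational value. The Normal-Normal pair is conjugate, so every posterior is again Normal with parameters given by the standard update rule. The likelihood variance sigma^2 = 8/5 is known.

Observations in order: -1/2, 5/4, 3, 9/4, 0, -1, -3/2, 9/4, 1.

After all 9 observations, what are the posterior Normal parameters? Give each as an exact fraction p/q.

mu_0=1137/1324, tau_0^2=56/331

obs 1: x=-1/2 → posterior Normal(61/102, 56/51)
obs 2: x=5/4 → posterior Normal(297/344, 28/43)
obs 3: x=3 → posterior Normal(717/484, 56/121)
obs 4: x=9/4 → posterior Normal(43/26, 14/39)
obs 5: x=0 → posterior Normal(258/191, 56/191)
obs 6: x=-1 → posterior Normal(223/226, 28/113)
obs 7: x=-3/2 → posterior Normal(341/522, 56/261)
obs 8: x=9/4 → posterior Normal(997/1184, 7/37)
obs 9: x=1 → posterior Normal(1137/1324, 56/331)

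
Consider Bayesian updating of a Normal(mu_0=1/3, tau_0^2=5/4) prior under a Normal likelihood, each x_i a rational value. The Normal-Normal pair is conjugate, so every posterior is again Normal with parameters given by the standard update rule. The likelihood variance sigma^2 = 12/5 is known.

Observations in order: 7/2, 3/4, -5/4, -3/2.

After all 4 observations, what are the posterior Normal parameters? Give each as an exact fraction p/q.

obs 1: x=7/2 → posterior Normal(207/146, 60/73)
obs 2: x=3/4 → posterior Normal(489/392, 30/49)
obs 3: x=-5/4 → posterior Normal(91/123, 20/41)
obs 4: x=-3/2 → posterior Normal(107/296, 15/37)

mu_0=107/296, tau_0^2=15/37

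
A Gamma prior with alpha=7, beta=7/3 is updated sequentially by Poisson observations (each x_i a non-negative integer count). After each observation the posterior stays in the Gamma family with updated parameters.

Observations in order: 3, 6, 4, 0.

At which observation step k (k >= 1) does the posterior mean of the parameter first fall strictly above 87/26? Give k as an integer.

obs 1: x=3 → posterior Gamma(10, 10/3)
obs 2: x=6 → posterior Gamma(16, 13/3)
obs 3: x=4 → posterior Gamma(20, 16/3)
obs 4: x=0 → posterior Gamma(20, 19/3)

k = 2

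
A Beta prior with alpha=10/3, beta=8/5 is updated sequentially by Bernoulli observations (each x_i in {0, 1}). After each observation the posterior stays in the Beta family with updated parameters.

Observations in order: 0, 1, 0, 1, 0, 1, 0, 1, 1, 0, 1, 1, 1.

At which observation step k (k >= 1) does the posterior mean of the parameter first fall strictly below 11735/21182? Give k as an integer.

k = 3

obs 1: x=0 → posterior Beta(10/3, 13/5)
obs 2: x=1 → posterior Beta(13/3, 13/5)
obs 3: x=0 → posterior Beta(13/3, 18/5)
obs 4: x=1 → posterior Beta(16/3, 18/5)
obs 5: x=0 → posterior Beta(16/3, 23/5)
obs 6: x=1 → posterior Beta(19/3, 23/5)
obs 7: x=0 → posterior Beta(19/3, 28/5)
obs 8: x=1 → posterior Beta(22/3, 28/5)
obs 9: x=1 → posterior Beta(25/3, 28/5)
obs 10: x=0 → posterior Beta(25/3, 33/5)
obs 11: x=1 → posterior Beta(28/3, 33/5)
obs 12: x=1 → posterior Beta(31/3, 33/5)
obs 13: x=1 → posterior Beta(34/3, 33/5)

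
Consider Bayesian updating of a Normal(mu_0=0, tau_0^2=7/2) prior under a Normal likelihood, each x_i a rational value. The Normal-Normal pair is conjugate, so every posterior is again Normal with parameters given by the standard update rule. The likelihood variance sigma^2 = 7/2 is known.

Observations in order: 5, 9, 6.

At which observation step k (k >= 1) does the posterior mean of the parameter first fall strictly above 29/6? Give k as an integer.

k = 3

obs 1: x=5 → posterior Normal(5/2, 7/4)
obs 2: x=9 → posterior Normal(14/3, 7/6)
obs 3: x=6 → posterior Normal(5, 7/8)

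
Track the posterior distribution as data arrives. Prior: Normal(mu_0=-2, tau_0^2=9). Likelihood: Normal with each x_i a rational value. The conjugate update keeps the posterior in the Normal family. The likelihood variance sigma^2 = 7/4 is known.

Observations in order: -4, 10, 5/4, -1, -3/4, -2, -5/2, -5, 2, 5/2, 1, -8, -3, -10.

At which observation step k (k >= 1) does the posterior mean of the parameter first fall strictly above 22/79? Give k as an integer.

k = 2

obs 1: x=-4 → posterior Normal(-158/43, 63/43)
obs 2: x=10 → posterior Normal(202/79, 63/79)
obs 3: x=5/4 → posterior Normal(247/115, 63/115)
obs 4: x=-1 → posterior Normal(211/151, 63/151)
obs 5: x=-3/4 → posterior Normal(184/187, 63/187)
obs 6: x=-2 → posterior Normal(112/223, 63/223)
obs 7: x=-5/2 → posterior Normal(22/259, 9/37)
obs 8: x=-5 → posterior Normal(-158/295, 63/295)
obs 9: x=2 → posterior Normal(-86/331, 63/331)
obs 10: x=5/2 → posterior Normal(4/367, 63/367)
obs 11: x=1 → posterior Normal(40/403, 63/403)
obs 12: x=-8 → posterior Normal(-248/439, 63/439)
obs 13: x=-3 → posterior Normal(-356/475, 63/475)
obs 14: x=-10 → posterior Normal(-716/511, 9/73)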